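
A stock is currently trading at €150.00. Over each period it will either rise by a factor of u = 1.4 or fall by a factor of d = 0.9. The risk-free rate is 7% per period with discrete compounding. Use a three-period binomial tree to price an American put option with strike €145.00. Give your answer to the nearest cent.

Risk-neutral probability p = (1 + 0.07 − 0.9)/(1.4 − 0.9) = 0.1700/0.5000 = 0.3400
Terminal stock prices: S_uuu = 411.6, S_uud = 264.6, S_udd = 170.1, S_ddd = 109.4
Terminal payoffs (K − S): max(-266.6, 0) = 0, max(-119.6, 0) = 0, max(-25.1, 0) = 0, max(35.65, 0) = 35.65
Node uu (S = 294): continuation = 1/1.07·[0.3400·0.0000 + 0.6600·0.0000] = 0.0000; exercise value = 0.0000 ≤ continuation, so V_uu = 0.0000
Node ud (S = 189): continuation = 1/1.07·[0.3400·0.0000 + 0.6600·0.0000] = 0.0000; exercise value = 0.0000 ≤ continuation, so V_ud = 0.0000
Node dd (S = 121.5): continuation = 1/1.07·[0.3400·0.0000 + 0.6600·35.6500] = 21.9897; exercise value = 23.5000 > continuation, so V_dd = 23.5000 (exercise)
Node u (S = 210): continuation = 1/1.07·[0.3400·0.0000 + 0.6600·0.0000] = 0.0000; exercise value = 0.0000 ≤ continuation, so V_u = 0.0000
Node d (S = 135): continuation = 1/1.07·[0.3400·0.0000 + 0.6600·23.5000] = 14.4953; exercise value = 10.0000 ≤ continuation, so V_d = 14.4953
Node 0 (S = 150): continuation = 1/1.07·[0.3400·0.0000 + 0.6600·14.4953] = 8.9410; exercise value = 0.0000 ≤ continuation, so V_0 = 8.9410

€8.94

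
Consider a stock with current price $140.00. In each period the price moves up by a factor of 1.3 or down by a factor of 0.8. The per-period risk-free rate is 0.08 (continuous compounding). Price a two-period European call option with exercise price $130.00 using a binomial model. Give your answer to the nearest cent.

$35.69

Risk-neutral probability p = (e^0.08 − 0.8)/(1.3 − 0.8) = 0.2833/0.5000 = 0.5666
Terminal stock prices: S_uu = 236.6, S_ud = 145.6, S_dd = 89.6
Terminal payoffs (S − K): max(106.6, 0) = 106.6, max(15.6, 0) = 15.6, max(-40.4, 0) = 0
Node u (S = 182): V_u = e^(−0.08)·[0.5666·106.6000 + 0.4334·15.6000] = 61.9949
Node d (S = 112): V_d = e^(−0.08)·[0.5666·15.6000 + 0.4334·0.0000] = 8.1590
Node 0 (S = 140): V_0 = e^(−0.08)·[0.5666·61.9949 + 0.4334·8.1590] = 35.6886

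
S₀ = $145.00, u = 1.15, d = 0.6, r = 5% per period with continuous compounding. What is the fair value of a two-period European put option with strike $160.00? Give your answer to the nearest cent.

Risk-neutral probability p = (e^0.05 − 0.6)/(1.15 − 0.6) = 0.4513/0.5500 = 0.8205
Terminal stock prices: S_uu = 191.8, S_ud = 100, S_dd = 52.2
Terminal payoffs (K − S): max(-31.76, 0) = 0, max(59.95, 0) = 59.95, max(107.8, 0) = 107.8
Node u (S = 166.8): V_u = e^(−0.05)·[0.8205·0.0000 + 0.1795·59.9500] = 10.2366
Node d (S = 87): V_d = e^(−0.05)·[0.8205·59.9500 + 0.1795·107.8000] = 65.1967
Node 0 (S = 145): V_0 = e^(−0.05)·[0.8205·10.2366 + 0.1795·65.1967] = 19.1219

$19.12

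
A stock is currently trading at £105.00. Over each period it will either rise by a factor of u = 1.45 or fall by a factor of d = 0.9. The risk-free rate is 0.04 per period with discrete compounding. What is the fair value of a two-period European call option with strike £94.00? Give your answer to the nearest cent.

£22.69

Risk-neutral probability p = (1 + 0.04 − 0.9)/(1.45 − 0.9) = 0.1400/0.5500 = 0.2545
Terminal stock prices: S_uu = 220.8, S_ud = 137, S_dd = 85.05
Terminal payoffs (S − K): max(126.8, 0) = 126.8, max(43.03, 0) = 43.03, max(-8.95, 0) = 0
Node u (S = 152.2): V_u = 1/1.04·[0.2545·126.7625 + 0.7455·43.0250] = 61.8654
Node d (S = 94.5): V_d = 1/1.04·[0.2545·43.0250 + 0.7455·0.0000] = 10.5306
Node 0 (S = 105): V_0 = 1/1.04·[0.2545·61.8654 + 0.7455·10.5306] = 22.6900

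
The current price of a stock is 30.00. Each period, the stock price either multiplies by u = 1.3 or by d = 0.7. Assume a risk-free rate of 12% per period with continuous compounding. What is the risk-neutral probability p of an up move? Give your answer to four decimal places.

Risk-neutral probability p = (e^0.12 − 0.7)/(1.3 − 0.7) = 0.4275/0.6000 = 0.7125

p = 0.7125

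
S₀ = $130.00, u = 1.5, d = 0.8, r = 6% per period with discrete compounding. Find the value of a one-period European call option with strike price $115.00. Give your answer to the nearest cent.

$28.03

Risk-neutral probability p = (1 + 0.06 − 0.8)/(1.5 − 0.8) = 0.2600/0.7000 = 0.3714
Terminal stock prices: S_u = 195, S_d = 104
Terminal payoffs (S − K): max(80, 0) = 80, max(-11, 0) = 0
Node 0 (S = 130): V_0 = 1/1.06·[0.3714·80.0000 + 0.6286·0.0000] = 28.0323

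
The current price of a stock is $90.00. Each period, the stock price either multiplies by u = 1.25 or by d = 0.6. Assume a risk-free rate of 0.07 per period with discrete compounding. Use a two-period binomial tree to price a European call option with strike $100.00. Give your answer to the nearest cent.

$18.55

Risk-neutral probability p = (1 + 0.07 − 0.6)/(1.25 − 0.6) = 0.4700/0.6500 = 0.7231
Terminal stock prices: S_uu = 140.6, S_ud = 67.5, S_dd = 32.4
Terminal payoffs (S − K): max(40.62, 0) = 40.62, max(-32.5, 0) = 0, max(-67.6, 0) = 0
Node u (S = 112.5): V_u = 1/1.07·[0.7231·40.6250 + 0.2769·0.0000] = 27.4533
Node d (S = 54): V_d = 1/1.07·[0.7231·0.0000 + 0.2769·0.0000] = 0.0000
Node 0 (S = 90): V_0 = 1/1.07·[0.7231·27.4533 + 0.2769·0.0000] = 18.5522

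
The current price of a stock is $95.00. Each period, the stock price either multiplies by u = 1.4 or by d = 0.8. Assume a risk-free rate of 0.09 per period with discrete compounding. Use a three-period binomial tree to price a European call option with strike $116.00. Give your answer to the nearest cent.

Risk-neutral probability p = (1 + 0.09 − 0.8)/(1.4 − 0.8) = 0.2900/0.6000 = 0.4833
Terminal stock prices: S_uuu = 260.7, S_uud = 149, S_udd = 85.12, S_ddd = 48.64
Terminal payoffs (S − K): max(144.7, 0) = 144.7, max(32.96, 0) = 32.96, max(-30.88, 0) = 0, max(-67.36, 0) = 0
Node uu (S = 186.2): V_uu = 1/1.09·[0.4833·144.6800 + 0.5167·32.9600] = 79.7780
Node ud (S = 106.4): V_ud = 1/1.09·[0.4833·32.9600 + 0.5167·0.0000] = 14.6153
Node dd (S = 60.8): V_dd = 1/1.09·[0.4833·0.0000 + 0.5167·0.0000] = 0.0000
Node u (S = 133): V_u = 1/1.09·[0.4833·79.7780 + 0.5167·14.6153] = 42.3033
Node d (S = 76): V_d = 1/1.09·[0.4833·14.6153 + 0.5167·0.0000] = 6.4808
Node 0 (S = 95): V_0 = 1/1.09·[0.4833·42.3033 + 0.5167·6.4808] = 21.8303

$21.83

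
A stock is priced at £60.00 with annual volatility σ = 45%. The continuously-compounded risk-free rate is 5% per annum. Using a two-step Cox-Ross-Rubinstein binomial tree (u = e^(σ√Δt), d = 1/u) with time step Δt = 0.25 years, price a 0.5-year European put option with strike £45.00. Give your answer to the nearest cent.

£1.84

CRR parameters: u = e^(σ√Δt) = e^(0.45·√0.25) = 1.2523, d = 1/u = 0.7985
Per-period rate: rΔt = 0.05·0.25 = 0.0125, so R = e^0.0125 = 1.0126
Risk-neutral probability p = (e^0.0125 − 0.7985)/(1.2523 − 0.7985) = 0.2141/0.4538 = 0.4717
Terminal stock prices: S_uu = 94.1, S_ud = 60, S_dd = 38.26
Terminal payoffs (K − S): max(-49.1, 0) = 0, max(-15, 0) = 0, max(6.742, 0) = 6.742
Node u (S = 75.14): V_u = e^(−0.0125)·[0.4717·0.0000 + 0.5283·0.0000] = 0.0000
Node d (S = 47.91): V_d = e^(−0.0125)·[0.4717·0.0000 + 0.5283·6.7423] = 3.5177
Node 0 (S = 60): V_0 = e^(−0.0125)·[0.4717·0.0000 + 0.5283·3.5177] = 1.8353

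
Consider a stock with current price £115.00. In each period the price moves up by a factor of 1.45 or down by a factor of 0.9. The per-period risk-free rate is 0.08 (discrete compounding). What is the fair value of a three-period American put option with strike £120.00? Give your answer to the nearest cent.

£10.42

Risk-neutral probability p = (1 + 0.08 − 0.9)/(1.45 − 0.9) = 0.1800/0.5500 = 0.3273
Terminal stock prices: S_uuu = 350.6, S_uud = 217.6, S_udd = 135.1, S_ddd = 83.84
Terminal payoffs (K − S): max(-230.6, 0) = 0, max(-97.61, 0) = 0, max(-15.07, 0) = 0, max(36.16, 0) = 36.16
Node uu (S = 241.8): continuation = 1/1.08·[0.3273·0.0000 + 0.6727·0.0000] = 0.0000; exercise value = 0.0000 ≤ continuation, so V_uu = 0.0000
Node ud (S = 150.1): continuation = 1/1.08·[0.3273·0.0000 + 0.6727·0.0000] = 0.0000; exercise value = 0.0000 ≤ continuation, so V_ud = 0.0000
Node dd (S = 93.15): continuation = 1/1.08·[0.3273·0.0000 + 0.6727·36.1650] = 22.5270; exercise value = 26.8500 > continuation, so V_dd = 26.8500 (exercise)
Node u (S = 166.8): continuation = 1/1.08·[0.3273·0.0000 + 0.6727·0.0000] = 0.0000; exercise value = 0.0000 ≤ continuation, so V_u = 0.0000
Node d (S = 103.5): continuation = 1/1.08·[0.3273·0.0000 + 0.6727·26.8500] = 16.7247; exercise value = 16.5000 ≤ continuation, so V_d = 16.7247
Node 0 (S = 115): continuation = 1/1.08·[0.3273·0.0000 + 0.6727·16.7247] = 10.4178; exercise value = 5.0000 ≤ continuation, so V_0 = 10.4178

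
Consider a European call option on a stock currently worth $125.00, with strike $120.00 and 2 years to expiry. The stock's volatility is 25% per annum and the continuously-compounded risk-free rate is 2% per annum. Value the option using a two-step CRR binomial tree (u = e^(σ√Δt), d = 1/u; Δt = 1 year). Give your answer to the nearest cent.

$21.28

CRR parameters: u = e^(σ√Δt) = e^(0.25·√1) = 1.2840, d = 1/u = 0.7788
Per-period rate: rΔt = 0.02·1 = 0.02, so R = e^0.02 = 1.0202
Risk-neutral probability p = (e^0.02 − 0.7788)/(1.2840 − 0.7788) = 0.2414/0.5052 = 0.4778
Terminal stock prices: S_uu = 206.1, S_ud = 125, S_dd = 75.82
Terminal payoffs (S − K): max(86.09, 0) = 86.09, max(5, 0) = 5, max(-44.18, 0) = 0
Node u (S = 160.5): V_u = e^(−0.02)·[0.4778·86.0902 + 0.5222·5.0000] = 42.8793
Node d (S = 97.35): V_d = e^(−0.02)·[0.4778·5.0000 + 0.5222·0.0000] = 2.3417
Node 0 (S = 125): V_0 = e^(−0.02)·[0.4778·42.8793 + 0.5222·2.3417] = 21.2810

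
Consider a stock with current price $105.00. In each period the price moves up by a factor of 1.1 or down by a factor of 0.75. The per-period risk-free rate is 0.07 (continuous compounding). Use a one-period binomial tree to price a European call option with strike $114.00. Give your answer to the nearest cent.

$1.29

Risk-neutral probability p = (e^0.07 − 0.75)/(1.1 − 0.75) = 0.3225/0.3500 = 0.9215
Terminal stock prices: S_u = 115.5, S_d = 78.75
Terminal payoffs (S − K): max(1.5, 0) = 1.5, max(-35.25, 0) = 0
Node 0 (S = 105): V_0 = e^(−0.07)·[0.9215·1.5000 + 0.0785·0.0000] = 1.2887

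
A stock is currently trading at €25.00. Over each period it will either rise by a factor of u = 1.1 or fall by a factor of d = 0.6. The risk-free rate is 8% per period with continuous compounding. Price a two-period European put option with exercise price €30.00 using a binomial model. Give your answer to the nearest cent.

€0.76

Risk-neutral probability p = (e^0.08 − 0.6)/(1.1 − 0.6) = 0.4833/0.5000 = 0.9666
Terminal stock prices: S_uu = 30.25, S_ud = 16.5, S_dd = 9
Terminal payoffs (K − S): max(-0.25, 0) = 0, max(13.5, 0) = 13.5, max(21, 0) = 21
Node u (S = 27.5): V_u = e^(−0.08)·[0.9666·0.0000 + 0.0334·13.5000] = 0.4166
Node d (S = 15): V_d = e^(−0.08)·[0.9666·13.5000 + 0.0334·21.0000] = 12.6935
Node 0 (S = 25): V_0 = e^(−0.08)·[0.9666·0.4166 + 0.0334·12.6935] = 0.7633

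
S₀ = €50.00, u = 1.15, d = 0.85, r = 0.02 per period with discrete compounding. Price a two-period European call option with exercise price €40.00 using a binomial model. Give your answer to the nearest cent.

Risk-neutral probability p = (1 + 0.02 − 0.85)/(1.15 − 0.85) = 0.1700/0.3000 = 0.5667
Terminal stock prices: S_uu = 66.12, S_ud = 48.87, S_dd = 36.12
Terminal payoffs (S − K): max(26.12, 0) = 26.12, max(8.875, 0) = 8.875, max(-3.875, 0) = 0
Node u (S = 57.5): V_u = 1/1.02·[0.5667·26.1250 + 0.4333·8.8750] = 18.2843
Node d (S = 42.5): V_d = 1/1.02·[0.5667·8.8750 + 0.4333·0.0000] = 4.9306
Node 0 (S = 50): V_0 = 1/1.02·[0.5667·18.2843 + 0.4333·4.9306] = 12.2526

€12.25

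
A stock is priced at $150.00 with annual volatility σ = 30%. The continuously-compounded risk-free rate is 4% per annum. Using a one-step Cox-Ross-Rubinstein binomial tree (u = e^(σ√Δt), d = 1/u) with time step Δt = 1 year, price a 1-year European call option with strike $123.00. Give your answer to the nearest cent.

CRR parameters: u = e^(σ√Δt) = e^(0.3·√1) = 1.3499, d = 1/u = 0.7408
Per-period rate: rΔt = 0.04·1 = 0.04, so R = e^0.04 = 1.0408
Risk-neutral probability p = (e^0.04 − 0.7408)/(1.3499 − 0.7408) = 0.3000/0.6090 = 0.4926
Terminal stock prices: S_u = 202.5, S_d = 111.1
Terminal payoffs (S − K): max(79.48, 0) = 79.48, max(-11.88, 0) = 0
Node 0 (S = 150): V_0 = e^(−0.04)·[0.4926·79.4788 + 0.5074·0.0000] = 37.6135

$37.61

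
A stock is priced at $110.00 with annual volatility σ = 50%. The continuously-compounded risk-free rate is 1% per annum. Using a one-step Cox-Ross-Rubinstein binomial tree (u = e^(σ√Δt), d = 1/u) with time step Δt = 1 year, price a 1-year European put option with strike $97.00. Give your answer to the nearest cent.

CRR parameters: u = e^(σ√Δt) = e^(0.5·√1) = 1.6487, d = 1/u = 0.6065
Per-period rate: rΔt = 0.01·1 = 0.01, so R = e^0.01 = 1.0101
Risk-neutral probability p = (e^0.01 − 0.6065)/(1.6487 − 0.6065) = 0.4035/1.0422 = 0.3872
Terminal stock prices: S_u = 181.4, S_d = 66.72
Terminal payoffs (K − S): max(-84.36, 0) = 0, max(30.28, 0) = 30.28
Node 0 (S = 110): V_0 = e^(−0.01)·[0.3872·0.0000 + 0.6128·30.2816] = 18.3724

$18.37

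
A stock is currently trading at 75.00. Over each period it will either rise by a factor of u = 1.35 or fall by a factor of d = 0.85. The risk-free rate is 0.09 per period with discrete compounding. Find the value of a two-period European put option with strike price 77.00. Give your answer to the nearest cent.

5.19

Risk-neutral probability p = (1 + 0.09 − 0.85)/(1.35 − 0.85) = 0.2400/0.5000 = 0.4800
Terminal stock prices: S_uu = 136.7, S_ud = 86.06, S_dd = 54.19
Terminal payoffs (K − S): max(-59.69, 0) = 0, max(-9.062, 0) = 0, max(22.81, 0) = 22.81
Node u (S = 101.2): V_u = 1/1.09·[0.4800·0.0000 + 0.5200·0.0000] = 0.0000
Node d (S = 63.75): V_d = 1/1.09·[0.4800·0.0000 + 0.5200·22.8125] = 10.8830
Node 0 (S = 75): V_0 = 1/1.09·[0.4800·0.0000 + 0.5200·10.8830] = 5.1919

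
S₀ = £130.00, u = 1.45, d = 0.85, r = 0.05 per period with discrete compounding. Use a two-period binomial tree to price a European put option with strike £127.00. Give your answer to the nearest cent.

£13.33

Risk-neutral probability p = (1 + 0.05 − 0.85)/(1.45 − 0.85) = 0.2000/0.6000 = 0.3333
Terminal stock prices: S_uu = 273.3, S_ud = 160.2, S_dd = 93.92
Terminal payoffs (K − S): max(-146.3, 0) = 0, max(-33.22, 0) = 0, max(33.08, 0) = 33.08
Node u (S = 188.5): V_u = 1/1.05·[0.3333·0.0000 + 0.6667·0.0000] = 0.0000
Node d (S = 110.5): V_d = 1/1.05·[0.3333·0.0000 + 0.6667·33.0750] = 21.0000
Node 0 (S = 130): V_0 = 1/1.05·[0.3333·0.0000 + 0.6667·21.0000] = 13.3333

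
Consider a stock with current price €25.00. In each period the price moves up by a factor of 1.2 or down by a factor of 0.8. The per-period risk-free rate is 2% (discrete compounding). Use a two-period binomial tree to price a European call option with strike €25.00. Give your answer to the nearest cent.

Risk-neutral probability p = (1 + 0.02 − 0.8)/(1.2 − 0.8) = 0.2200/0.4000 = 0.5500
Terminal stock prices: S_uu = 36, S_ud = 24, S_dd = 16
Terminal payoffs (S − K): max(11, 0) = 11, max(-1, 0) = 0, max(-9, 0) = 0
Node u (S = 30): V_u = 1/1.02·[0.5500·11.0000 + 0.4500·0.0000] = 5.9314
Node d (S = 20): V_d = 1/1.02·[0.5500·0.0000 + 0.4500·0.0000] = 0.0000
Node 0 (S = 25): V_0 = 1/1.02·[0.5500·5.9314 + 0.4500·0.0000] = 3.1983

€3.20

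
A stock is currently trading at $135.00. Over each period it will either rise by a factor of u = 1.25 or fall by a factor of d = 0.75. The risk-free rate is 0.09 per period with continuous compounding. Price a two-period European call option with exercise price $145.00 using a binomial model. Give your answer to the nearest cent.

Risk-neutral probability p = (e^0.09 − 0.75)/(1.25 − 0.75) = 0.3442/0.5000 = 0.6883
Terminal stock prices: S_uu = 210.9, S_ud = 126.6, S_dd = 75.94
Terminal payoffs (S − K): max(65.94, 0) = 65.94, max(-18.44, 0) = 0, max(-69.06, 0) = 0
Node u (S = 168.8): V_u = e^(−0.09)·[0.6883·65.9375 + 0.3117·0.0000] = 41.4815
Node d (S = 101.2): V_d = e^(−0.09)·[0.6883·0.0000 + 0.3117·0.0000] = 0.0000
Node 0 (S = 135): V_0 = e^(−0.09)·[0.6883·41.4815 + 0.3117·0.0000] = 26.0961

$26.10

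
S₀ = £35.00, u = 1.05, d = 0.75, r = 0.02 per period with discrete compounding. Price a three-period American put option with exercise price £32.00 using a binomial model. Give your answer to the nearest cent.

Risk-neutral probability p = (1 + 0.02 − 0.75)/(1.05 − 0.75) = 0.2700/0.3000 = 0.9000
Terminal stock prices: S_uuu = 40.52, S_uud = 28.94, S_udd = 20.67, S_ddd = 14.77
Terminal payoffs (K − S): max(-8.517, 0) = 0, max(3.059, 0) = 3.059, max(11.33, 0) = 11.33, max(17.23, 0) = 17.23
Node uu (S = 38.59): continuation = 1/1.02·[0.9000·0.0000 + 0.1000·3.0594] = 0.2999; exercise value = 0.0000 ≤ continuation, so V_uu = 0.2999
Node ud (S = 27.56): continuation = 1/1.02·[0.9000·3.0594 + 0.1000·11.3281] = 3.8100; exercise value = 4.4375 > continuation, so V_ud = 4.4375 (exercise)
Node dd (S = 19.69): continuation = 1/1.02·[0.9000·11.3281 + 0.1000·17.2344] = 11.6850; exercise value = 12.3125 > continuation, so V_dd = 12.3125 (exercise)
Node u (S = 36.75): continuation = 1/1.02·[0.9000·0.2999 + 0.1000·4.4375] = 0.6997; exercise value = 0.0000 ≤ continuation, so V_u = 0.6997
Node d (S = 26.25): continuation = 1/1.02·[0.9000·4.4375 + 0.1000·12.3125] = 5.1225; exercise value = 5.7500 > continuation, so V_d = 5.7500 (exercise)
Node 0 (S = 35): continuation = 1/1.02·[0.9000·0.6997 + 0.1000·5.7500] = 1.1811; exercise value = 0.0000 ≤ continuation, so V_0 = 1.1811

£1.18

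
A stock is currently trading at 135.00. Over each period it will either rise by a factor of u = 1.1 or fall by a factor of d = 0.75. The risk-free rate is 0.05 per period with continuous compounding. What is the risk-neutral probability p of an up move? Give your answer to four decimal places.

p = 0.8608

Risk-neutral probability p = (e^0.05 − 0.75)/(1.1 − 0.75) = 0.3013/0.3500 = 0.8608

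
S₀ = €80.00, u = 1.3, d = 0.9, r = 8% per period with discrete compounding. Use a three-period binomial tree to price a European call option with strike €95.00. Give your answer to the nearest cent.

Risk-neutral probability p = (1 + 0.08 − 0.9)/(1.3 − 0.9) = 0.1800/0.4000 = 0.4500
Terminal stock prices: S_uuu = 175.8, S_uud = 121.7, S_udd = 84.24, S_ddd = 58.32
Terminal payoffs (S − K): max(80.76, 0) = 80.76, max(26.68, 0) = 26.68, max(-10.76, 0) = 0, max(-36.68, 0) = 0
Node uu (S = 135.2): V_uu = 1/1.08·[0.4500·80.7600 + 0.5500·26.6800] = 47.2370
Node ud (S = 93.6): V_ud = 1/1.08·[0.4500·26.6800 + 0.5500·0.0000] = 11.1167
Node dd (S = 64.8): V_dd = 1/1.08·[0.4500·0.0000 + 0.5500·0.0000] = 0.0000
Node u (S = 104): V_u = 1/1.08·[0.4500·47.2370 + 0.5500·11.1167] = 25.3434
Node d (S = 72): V_d = 1/1.08·[0.4500·11.1167 + 0.5500·0.0000] = 4.6319
Node 0 (S = 80): V_0 = 1/1.08·[0.4500·25.3434 + 0.5500·4.6319] = 12.9186

€12.92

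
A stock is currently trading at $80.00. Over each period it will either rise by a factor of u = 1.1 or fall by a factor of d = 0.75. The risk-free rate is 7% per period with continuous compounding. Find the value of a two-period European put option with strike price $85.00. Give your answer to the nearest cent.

$2.61

Risk-neutral probability p = (e^0.07 − 0.75)/(1.1 − 0.75) = 0.3225/0.3500 = 0.9215
Terminal stock prices: S_uu = 96.8, S_ud = 66, S_dd = 45
Terminal payoffs (K − S): max(-11.8, 0) = 0, max(19, 0) = 19, max(40, 0) = 40
Node u (S = 88): V_u = e^(−0.07)·[0.9215·0.0000 + 0.0785·19.0000] = 1.3915
Node d (S = 60): V_d = e^(−0.07)·[0.9215·19.0000 + 0.0785·40.0000] = 19.2535
Node 0 (S = 80): V_0 = e^(−0.07)·[0.9215·1.3915 + 0.0785·19.2535] = 2.6056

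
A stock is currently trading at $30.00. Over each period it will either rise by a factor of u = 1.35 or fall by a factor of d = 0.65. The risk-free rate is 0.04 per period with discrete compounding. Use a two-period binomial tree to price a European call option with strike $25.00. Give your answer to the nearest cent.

Risk-neutral probability p = (1 + 0.04 − 0.65)/(1.35 − 0.65) = 0.3900/0.7000 = 0.5571
Terminal stock prices: S_uu = 54.68, S_ud = 26.32, S_dd = 12.68
Terminal payoffs (S − K): max(29.68, 0) = 29.68, max(1.325, 0) = 1.325, max(-12.32, 0) = 0
Node u (S = 40.5): V_u = 1/1.04·[0.5571·29.6750 + 0.4429·1.3250] = 16.4615
Node d (S = 19.5): V_d = 1/1.04·[0.5571·1.3250 + 0.4429·0.0000] = 0.7098
Node 0 (S = 30): V_0 = 1/1.04·[0.5571·16.4615 + 0.4429·0.7098] = 9.1209

$9.12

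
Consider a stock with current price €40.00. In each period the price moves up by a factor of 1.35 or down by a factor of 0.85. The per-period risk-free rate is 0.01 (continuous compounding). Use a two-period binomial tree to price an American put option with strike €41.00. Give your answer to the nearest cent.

€5.48

Risk-neutral probability p = (e^0.01 − 0.85)/(1.35 − 0.85) = 0.1601/0.5000 = 0.3201
Terminal stock prices: S_uu = 72.9, S_ud = 45.9, S_dd = 28.9
Terminal payoffs (K − S): max(-31.9, 0) = 0, max(-4.9, 0) = 0, max(12.1, 0) = 12.1
Node u (S = 54): continuation = e^(−0.01)·[0.3201·0.0000 + 0.6799·0.0000] = 0.0000; exercise value = 0.0000 ≤ continuation, so V_u = 0.0000
Node d (S = 34): continuation = e^(−0.01)·[0.3201·0.0000 + 0.6799·12.1000] = 8.1449; exercise value = 7.0000 ≤ continuation, so V_d = 8.1449
Node 0 (S = 40): continuation = e^(−0.01)·[0.3201·0.0000 + 0.6799·8.1449] = 5.4826; exercise value = 1.0000 ≤ continuation, so V_0 = 5.4826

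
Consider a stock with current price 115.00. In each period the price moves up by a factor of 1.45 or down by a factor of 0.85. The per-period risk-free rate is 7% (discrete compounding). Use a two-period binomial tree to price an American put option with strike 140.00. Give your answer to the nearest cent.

Risk-neutral probability p = (1 + 0.07 − 0.85)/(1.45 − 0.85) = 0.2200/0.6000 = 0.3667
Terminal stock prices: S_uu = 241.8, S_ud = 141.7, S_dd = 83.09
Terminal payoffs (K − S): max(-101.8, 0) = 0, max(-1.737, 0) = 0, max(56.91, 0) = 56.91
Node u (S = 166.8): continuation = 1/1.07·[0.3667·0.0000 + 0.6333·0.0000] = 0.0000; exercise value = 0.0000 ≤ continuation, so V_u = 0.0000
Node d (S = 97.75): continuation = 1/1.07·[0.3667·0.0000 + 0.6333·56.9125] = 33.6865; exercise value = 42.2500 > continuation, so V_d = 42.2500 (exercise)
Node 0 (S = 115): continuation = 1/1.07·[0.3667·0.0000 + 0.6333·42.2500] = 25.0078; exercise value = 25.0000 ≤ continuation, so V_0 = 25.0078

25.01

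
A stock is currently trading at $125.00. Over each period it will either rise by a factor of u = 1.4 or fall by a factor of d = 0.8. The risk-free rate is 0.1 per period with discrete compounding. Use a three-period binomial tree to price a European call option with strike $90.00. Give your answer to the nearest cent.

$59.82

Risk-neutral probability p = (1 + 0.1 − 0.8)/(1.4 − 0.8) = 0.3000/0.6000 = 0.5000
Terminal stock prices: S_uuu = 343, S_uud = 196, S_udd = 112, S_ddd = 64
Terminal payoffs (S − K): max(253, 0) = 253, max(106, 0) = 106, max(22, 0) = 22, max(-26, 0) = 0
Node uu (S = 245): V_uu = 1/1.1·[0.5000·253.0000 + 0.5000·106.0000] = 163.1818
Node ud (S = 140): V_ud = 1/1.1·[0.5000·106.0000 + 0.5000·22.0000] = 58.1818
Node dd (S = 80): V_dd = 1/1.1·[0.5000·22.0000 + 0.5000·0.0000] = 10.0000
Node u (S = 175): V_u = 1/1.1·[0.5000·163.1818 + 0.5000·58.1818] = 100.6198
Node d (S = 100): V_d = 1/1.1·[0.5000·58.1818 + 0.5000·10.0000] = 30.9917
Node 0 (S = 125): V_0 = 1/1.1·[0.5000·100.6198 + 0.5000·30.9917] = 59.8234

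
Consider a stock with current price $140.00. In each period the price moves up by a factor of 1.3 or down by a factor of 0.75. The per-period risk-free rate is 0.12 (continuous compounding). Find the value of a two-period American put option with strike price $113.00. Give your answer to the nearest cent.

$2.65

Risk-neutral probability p = (e^0.12 − 0.75)/(1.3 − 0.75) = 0.3775/0.5500 = 0.6864
Terminal stock prices: S_uu = 236.6, S_ud = 136.5, S_dd = 78.75
Terminal payoffs (K − S): max(-123.6, 0) = 0, max(-23.5, 0) = 0, max(34.25, 0) = 34.25
Node u (S = 182): continuation = e^(−0.12)·[0.6864·0.0000 + 0.3136·0.0000] = 0.0000; exercise value = 0.0000 ≤ continuation, so V_u = 0.0000
Node d (S = 105): continuation = e^(−0.12)·[0.6864·0.0000 + 0.3136·34.2500] = 9.5275; exercise value = 8.0000 ≤ continuation, so V_d = 9.5275
Node 0 (S = 140): continuation = e^(−0.12)·[0.6864·0.0000 + 0.3136·9.5275] = 2.6503; exercise value = 0.0000 ≤ continuation, so V_0 = 2.6503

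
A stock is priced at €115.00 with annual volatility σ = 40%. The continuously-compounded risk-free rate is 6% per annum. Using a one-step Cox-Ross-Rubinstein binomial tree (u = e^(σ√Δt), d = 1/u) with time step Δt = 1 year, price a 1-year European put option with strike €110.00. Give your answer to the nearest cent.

CRR parameters: u = e^(σ√Δt) = e^(0.4·√1) = 1.4918, d = 1/u = 0.6703
Per-period rate: rΔt = 0.06·1 = 0.06, so R = e^0.06 = 1.0618
Risk-neutral probability p = (e^0.06 − 0.6703)/(1.4918 − 0.6703) = 0.3915/0.8215 = 0.4766
Terminal stock prices: S_u = 171.6, S_d = 77.09
Terminal payoffs (K − S): max(-61.56, 0) = 0, max(32.91, 0) = 32.91
Node 0 (S = 115): V_0 = e^(−0.06)·[0.4766·0.0000 + 0.5234·32.9132] = 16.2240

€16.22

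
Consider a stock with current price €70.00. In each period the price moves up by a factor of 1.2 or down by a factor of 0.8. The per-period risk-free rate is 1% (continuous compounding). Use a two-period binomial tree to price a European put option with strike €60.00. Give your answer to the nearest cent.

€3.36

Risk-neutral probability p = (e^0.01 − 0.8)/(1.2 − 0.8) = 0.2101/0.4000 = 0.5251
Terminal stock prices: S_uu = 100.8, S_ud = 67.2, S_dd = 44.8
Terminal payoffs (K − S): max(-40.8, 0) = 0, max(-7.2, 0) = 0, max(15.2, 0) = 15.2
Node u (S = 84): V_u = e^(−0.01)·[0.5251·0.0000 + 0.4749·0.0000] = 0.0000
Node d (S = 56): V_d = e^(−0.01)·[0.5251·0.0000 + 0.4749·15.2000] = 7.1463
Node 0 (S = 70): V_0 = e^(−0.01)·[0.5251·0.0000 + 0.4749·7.1463] = 3.3598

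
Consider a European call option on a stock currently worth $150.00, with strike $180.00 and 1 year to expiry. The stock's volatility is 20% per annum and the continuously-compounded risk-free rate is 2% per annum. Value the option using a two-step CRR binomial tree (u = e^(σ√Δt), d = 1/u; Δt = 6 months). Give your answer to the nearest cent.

$4.67

CRR parameters: u = e^(σ√Δt) = e^(0.2·√0.5) = 1.1519, d = 1/u = 0.8681
Per-period rate: rΔt = 0.02·0.5 = 0.01, so R = e^0.01 = 1.0101
Risk-neutral probability p = (e^0.01 − 0.8681)/(1.1519 − 0.8681) = 0.1419/0.2838 = 0.5001
Terminal stock prices: S_uu = 199, S_ud = 150, S_dd = 113
Terminal payoffs (S − K): max(19.03, 0) = 19.03, max(-30, 0) = 0, max(-66.95, 0) = 0
Node u (S = 172.8): V_u = e^(−0.01)·[0.5001·19.0345 + 0.4999·0.0000] = 9.4248
Node d (S = 130.2): V_d = e^(−0.01)·[0.5001·0.0000 + 0.4999·0.0000] = 0.0000
Node 0 (S = 150): V_0 = e^(−0.01)·[0.5001·9.4248 + 0.4999·0.0000] = 4.6666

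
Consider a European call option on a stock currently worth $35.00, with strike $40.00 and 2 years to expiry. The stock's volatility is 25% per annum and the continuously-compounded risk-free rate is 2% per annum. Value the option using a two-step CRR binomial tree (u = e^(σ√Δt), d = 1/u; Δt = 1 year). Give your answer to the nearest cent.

$3.88

CRR parameters: u = e^(σ√Δt) = e^(0.25·√1) = 1.2840, d = 1/u = 0.7788
Per-period rate: rΔt = 0.02·1 = 0.02, so R = e^0.02 = 1.0202
Risk-neutral probability p = (e^0.02 − 0.7788)/(1.2840 − 0.7788) = 0.2414/0.5052 = 0.4778
Terminal stock prices: S_uu = 57.71, S_ud = 35, S_dd = 21.23
Terminal payoffs (S − K): max(17.71, 0) = 17.71, max(-5, 0) = 0, max(-18.77, 0) = 0
Node u (S = 44.94): V_u = e^(−0.02)·[0.4778·17.7052 + 0.5222·0.0000] = 8.2922
Node d (S = 27.26): V_d = e^(−0.02)·[0.4778·0.0000 + 0.5222·0.0000] = 0.0000
Node 0 (S = 35): V_0 = e^(−0.02)·[0.4778·8.2922 + 0.5222·0.0000] = 3.8836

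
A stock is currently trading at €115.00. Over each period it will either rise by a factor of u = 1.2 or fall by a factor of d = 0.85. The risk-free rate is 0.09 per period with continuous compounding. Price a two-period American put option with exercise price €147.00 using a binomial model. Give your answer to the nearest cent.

€32.00

Risk-neutral probability p = (e^0.09 − 0.85)/(1.2 − 0.85) = 0.2442/0.3500 = 0.6976
Terminal stock prices: S_uu = 165.6, S_ud = 117.3, S_dd = 83.09
Terminal payoffs (K − S): max(-18.6, 0) = 0, max(29.7, 0) = 29.7, max(63.91, 0) = 63.91
Node u (S = 138): continuation = e^(−0.09)·[0.6976·0.0000 + 0.3024·29.7000] = 8.2072; exercise value = 9.0000 > continuation, so V_u = 9.0000 (exercise)
Node d (S = 97.75): continuation = e^(−0.09)·[0.6976·29.7000 + 0.3024·63.9125] = 36.5979; exercise value = 49.2500 > continuation, so V_d = 49.2500 (exercise)
Node 0 (S = 115): continuation = e^(−0.09)·[0.6976·9.0000 + 0.3024·49.2500] = 19.3479; exercise value = 32.0000 > continuation, so V_0 = 32.0000 (exercise)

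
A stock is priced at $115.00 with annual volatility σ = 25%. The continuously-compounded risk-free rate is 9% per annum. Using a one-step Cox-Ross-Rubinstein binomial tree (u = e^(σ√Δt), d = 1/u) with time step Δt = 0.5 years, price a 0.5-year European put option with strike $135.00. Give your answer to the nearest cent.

$15.31

CRR parameters: u = e^(σ√Δt) = e^(0.25·√0.5) = 1.1934, d = 1/u = 0.8380
Per-period rate: rΔt = 0.09·0.5 = 0.045, so R = e^0.045 = 1.0460
Risk-neutral probability p = (e^0.045 − 0.8380)/(1.1934 − 0.8380) = 0.2081/0.3554 = 0.5854
Terminal stock prices: S_u = 137.2, S_d = 96.37
Terminal payoffs (K − S): max(-2.237, 0) = 0, max(38.63, 0) = 38.63
Node 0 (S = 115): V_0 = e^(−0.045)·[0.5854·0.0000 + 0.4146·38.6338] = 15.3116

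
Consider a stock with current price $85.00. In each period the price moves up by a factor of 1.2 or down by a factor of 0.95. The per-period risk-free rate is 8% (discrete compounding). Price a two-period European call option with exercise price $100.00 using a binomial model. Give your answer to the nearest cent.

$5.19

Risk-neutral probability p = (1 + 0.08 − 0.95)/(1.2 − 0.95) = 0.1300/0.2500 = 0.5200
Terminal stock prices: S_uu = 122.4, S_ud = 96.9, S_dd = 76.71
Terminal payoffs (S − K): max(22.4, 0) = 22.4, max(-3.1, 0) = 0, max(-23.29, 0) = 0
Node u (S = 102): V_u = 1/1.08·[0.5200·22.4000 + 0.4800·0.0000] = 10.7852
Node d (S = 80.75): V_d = 1/1.08·[0.5200·0.0000 + 0.4800·0.0000] = 0.0000
Node 0 (S = 85): V_0 = 1/1.08·[0.5200·10.7852 + 0.4800·0.0000] = 5.1929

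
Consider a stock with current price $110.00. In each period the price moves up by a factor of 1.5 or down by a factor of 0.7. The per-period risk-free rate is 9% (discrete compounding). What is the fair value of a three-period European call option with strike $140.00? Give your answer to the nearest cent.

Risk-neutral probability p = (1 + 0.09 − 0.7)/(1.5 − 0.7) = 0.3900/0.8000 = 0.4875
Terminal stock prices: S_uuu = 371.2, S_uud = 173.2, S_udd = 80.85, S_ddd = 37.73
Terminal payoffs (S − K): max(231.2, 0) = 231.2, max(33.25, 0) = 33.25, max(-59.15, 0) = 0, max(-102.3, 0) = 0
Node uu (S = 247.5): V_uu = 1/1.09·[0.4875·231.2500 + 0.5125·33.2500] = 119.0596
Node ud (S = 115.5): V_ud = 1/1.09·[0.4875·33.2500 + 0.5125·0.0000] = 14.8710
Node dd (S = 53.9): V_dd = 1/1.09·[0.4875·0.0000 + 0.5125·0.0000] = 0.0000
Node u (S = 165): V_u = 1/1.09·[0.4875·119.0596 + 0.5125·14.8710] = 60.2412
Node d (S = 77): V_d = 1/1.09·[0.4875·14.8710 + 0.5125·0.0000] = 6.6510
Node 0 (S = 110): V_0 = 1/1.09·[0.4875·60.2412 + 0.5125·6.6510] = 30.0700

$30.07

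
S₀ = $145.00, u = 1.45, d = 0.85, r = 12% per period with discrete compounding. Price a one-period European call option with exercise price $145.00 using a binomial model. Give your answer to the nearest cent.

Risk-neutral probability p = (1 + 0.12 − 0.85)/(1.45 − 0.85) = 0.2700/0.6000 = 0.4500
Terminal stock prices: S_u = 210.2, S_d = 123.2
Terminal payoffs (S − K): max(65.25, 0) = 65.25, max(-21.75, 0) = 0
Node 0 (S = 145): V_0 = 1/1.12·[0.4500·65.2500 + 0.5500·0.0000] = 26.2165

$26.22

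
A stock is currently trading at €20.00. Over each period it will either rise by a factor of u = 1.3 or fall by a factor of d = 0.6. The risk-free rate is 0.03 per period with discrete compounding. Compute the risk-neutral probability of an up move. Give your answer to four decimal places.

p = 0.6143

Risk-neutral probability p = (1 + 0.03 − 0.6)/(1.3 − 0.6) = 0.4300/0.7000 = 0.6143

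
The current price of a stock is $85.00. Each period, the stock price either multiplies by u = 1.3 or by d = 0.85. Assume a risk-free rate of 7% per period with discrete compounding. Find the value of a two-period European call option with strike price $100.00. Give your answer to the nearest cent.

Risk-neutral probability p = (1 + 0.07 − 0.85)/(1.3 − 0.85) = 0.2200/0.4500 = 0.4889
Terminal stock prices: S_uu = 143.7, S_ud = 93.92, S_dd = 61.41
Terminal payoffs (S − K): max(43.65, 0) = 43.65, max(-6.075, 0) = 0, max(-38.59, 0) = 0
Node u (S = 110.5): V_u = 1/1.07·[0.4889·43.6500 + 0.5111·0.0000] = 19.9439
Node d (S = 72.25): V_d = 1/1.07·[0.4889·0.0000 + 0.5111·0.0000] = 0.0000
Node 0 (S = 85): V_0 = 1/1.07·[0.4889·19.9439 + 0.5111·0.0000] = 9.1125

$9.11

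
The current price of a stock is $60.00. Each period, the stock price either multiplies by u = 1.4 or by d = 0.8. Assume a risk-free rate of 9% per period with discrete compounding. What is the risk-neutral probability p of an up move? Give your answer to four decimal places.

p = 0.4833

Risk-neutral probability p = (1 + 0.09 − 0.8)/(1.4 − 0.8) = 0.2900/0.6000 = 0.4833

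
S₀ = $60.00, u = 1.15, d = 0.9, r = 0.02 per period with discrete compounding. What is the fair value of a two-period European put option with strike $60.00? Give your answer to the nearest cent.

Risk-neutral probability p = (1 + 0.02 − 0.9)/(1.15 − 0.9) = 0.1200/0.2500 = 0.4800
Terminal stock prices: S_uu = 79.35, S_ud = 62.1, S_dd = 48.6
Terminal payoffs (K − S): max(-19.35, 0) = 0, max(-2.1, 0) = 0, max(11.4, 0) = 11.4
Node u (S = 69): V_u = 1/1.02·[0.4800·0.0000 + 0.5200·0.0000] = 0.0000
Node d (S = 54): V_d = 1/1.02·[0.4800·0.0000 + 0.5200·11.4000] = 5.8118
Node 0 (S = 60): V_0 = 1/1.02·[0.4800·0.0000 + 0.5200·5.8118] = 2.9629

$2.96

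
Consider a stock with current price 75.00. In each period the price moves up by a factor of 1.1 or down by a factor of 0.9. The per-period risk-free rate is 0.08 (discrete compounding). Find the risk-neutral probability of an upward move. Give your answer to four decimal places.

Risk-neutral probability p = (1 + 0.08 − 0.9)/(1.1 − 0.9) = 0.1800/0.2000 = 0.9000

p = 0.9000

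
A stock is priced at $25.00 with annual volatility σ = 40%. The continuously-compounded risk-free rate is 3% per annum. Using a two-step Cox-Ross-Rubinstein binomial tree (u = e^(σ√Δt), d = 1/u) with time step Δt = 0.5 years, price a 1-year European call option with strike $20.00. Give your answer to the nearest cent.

$7.26

CRR parameters: u = e^(σ√Δt) = e^(0.4·√0.5) = 1.3269, d = 1/u = 0.7536
Per-period rate: rΔt = 0.03·0.5 = 0.015, so R = e^0.015 = 1.0151
Risk-neutral probability p = (e^0.015 − 0.7536)/(1.3269 − 0.7536) = 0.2615/0.5733 = 0.4561
Terminal stock prices: S_uu = 44.02, S_ud = 25, S_dd = 14.2
Terminal payoffs (S − K): max(24.02, 0) = 24.02, max(5, 0) = 5, max(-5.801, 0) = 0
Node u (S = 33.17): V_u = e^(−0.015)·[0.4561·24.0164 + 0.5439·5.0000] = 13.4702
Node d (S = 18.84): V_d = e^(−0.015)·[0.4561·5.0000 + 0.5439·0.0000] = 2.2466
Node 0 (S = 25): V_0 = e^(−0.015)·[0.4561·13.4702 + 0.5439·2.2466] = 7.2563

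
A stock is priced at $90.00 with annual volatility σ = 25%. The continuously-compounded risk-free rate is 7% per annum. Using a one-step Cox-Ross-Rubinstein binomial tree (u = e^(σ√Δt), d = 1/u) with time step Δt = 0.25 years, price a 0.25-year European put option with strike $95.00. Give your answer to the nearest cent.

$7.05

CRR parameters: u = e^(σ√Δt) = e^(0.25·√0.25) = 1.1331, d = 1/u = 0.8825
Per-period rate: rΔt = 0.07·0.25 = 0.0175, so R = e^0.0175 = 1.0177
Risk-neutral probability p = (e^0.0175 − 0.8825)/(1.1331 − 0.8825) = 0.1352/0.2507 = 0.5392
Terminal stock prices: S_u = 102, S_d = 79.42
Terminal payoffs (K − S): max(-6.983, 0) = 0, max(15.58, 0) = 15.58
Node 0 (S = 90): V_0 = e^(−0.0175)·[0.5392·0.0000 + 0.4608·15.5753] = 7.0522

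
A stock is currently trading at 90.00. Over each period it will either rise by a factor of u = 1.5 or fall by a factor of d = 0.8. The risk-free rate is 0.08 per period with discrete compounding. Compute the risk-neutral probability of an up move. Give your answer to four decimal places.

p = 0.4000

Risk-neutral probability p = (1 + 0.08 − 0.8)/(1.5 − 0.8) = 0.2800/0.7000 = 0.4000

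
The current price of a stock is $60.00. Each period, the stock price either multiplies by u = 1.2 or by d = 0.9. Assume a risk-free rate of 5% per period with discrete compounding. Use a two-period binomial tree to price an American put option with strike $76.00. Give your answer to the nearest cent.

$16.00

Risk-neutral probability p = (1 + 0.05 − 0.9)/(1.2 − 0.9) = 0.1500/0.3000 = 0.5000
Terminal stock prices: S_uu = 86.4, S_ud = 64.8, S_dd = 48.6
Terminal payoffs (K − S): max(-10.4, 0) = 0, max(11.2, 0) = 11.2, max(27.4, 0) = 27.4
Node u (S = 72): continuation = 1/1.05·[0.5000·0.0000 + 0.5000·11.2000] = 5.3333; exercise value = 4.0000 ≤ continuation, so V_u = 5.3333
Node d (S = 54): continuation = 1/1.05·[0.5000·11.2000 + 0.5000·27.4000] = 18.3810; exercise value = 22.0000 > continuation, so V_d = 22.0000 (exercise)
Node 0 (S = 60): continuation = 1/1.05·[0.5000·5.3333 + 0.5000·22.0000] = 13.0159; exercise value = 16.0000 > continuation, so V_0 = 16.0000 (exercise)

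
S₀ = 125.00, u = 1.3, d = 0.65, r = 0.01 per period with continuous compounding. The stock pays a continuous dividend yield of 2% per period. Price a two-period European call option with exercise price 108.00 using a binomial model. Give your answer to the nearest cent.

27.70

Per-period risk-free factor R = e^0.01 = 1.0101; dividend-adjusted growth = e^(0.01−0.02) = 0.9900.
Risk-neutral probability p = (0.9900 − 0.65)/(1.3 − 0.65) = 0.3400/0.6500 = 0.5232
Terminal stock prices: S_uu = 211.3, S_ud = 105.6, S_dd = 52.81
Terminal payoffs (S − K): max(103.3, 0) = 103.3, max(-2.375, 0) = 0, max(-55.19, 0) = 0
Node u (S = 162.5): V_u = e^(−0.01)·[0.5232·103.2500 + 0.4768·0.0000] = 53.4781
Node d (S = 81.25): V_d = e^(−0.01)·[0.5232·0.0000 + 0.4768·0.0000] = 0.0000
Node 0 (S = 125): V_0 = e^(−0.01)·[0.5232·53.4781 + 0.4768·0.0000] = 27.6989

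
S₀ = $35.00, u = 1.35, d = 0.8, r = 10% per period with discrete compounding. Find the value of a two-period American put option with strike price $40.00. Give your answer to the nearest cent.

$5.41

Risk-neutral probability p = (1 + 0.1 − 0.8)/(1.35 − 0.8) = 0.3000/0.5500 = 0.5455
Terminal stock prices: S_uu = 63.79, S_ud = 37.8, S_dd = 22.4
Terminal payoffs (K − S): max(-23.79, 0) = 0, max(2.2, 0) = 2.2, max(17.6, 0) = 17.6
Node u (S = 47.25): continuation = 1/1.1·[0.5455·0.0000 + 0.4545·2.2000] = 0.9091; exercise value = 0.0000 ≤ continuation, so V_u = 0.9091
Node d (S = 28): continuation = 1/1.1·[0.5455·2.2000 + 0.4545·17.6000] = 8.3636; exercise value = 12.0000 > continuation, so V_d = 12.0000 (exercise)
Node 0 (S = 35): continuation = 1/1.1·[0.5455·0.9091 + 0.4545·12.0000] = 5.4095; exercise value = 5.0000 ≤ continuation, so V_0 = 5.4095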